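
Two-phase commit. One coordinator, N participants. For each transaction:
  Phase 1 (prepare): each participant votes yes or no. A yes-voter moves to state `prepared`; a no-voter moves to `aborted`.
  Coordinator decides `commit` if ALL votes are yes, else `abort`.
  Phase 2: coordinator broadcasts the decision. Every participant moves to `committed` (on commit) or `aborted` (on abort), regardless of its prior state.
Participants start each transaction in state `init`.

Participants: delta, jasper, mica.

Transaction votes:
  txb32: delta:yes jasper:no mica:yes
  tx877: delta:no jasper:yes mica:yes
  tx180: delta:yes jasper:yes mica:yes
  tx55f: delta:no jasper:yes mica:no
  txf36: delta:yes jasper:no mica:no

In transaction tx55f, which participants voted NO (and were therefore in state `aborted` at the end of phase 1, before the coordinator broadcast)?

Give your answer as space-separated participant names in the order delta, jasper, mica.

Answer: delta mica

Derivation:
Txn tx55f phase 1: delta no -> aborted; jasper yes -> prepared; mica no -> aborted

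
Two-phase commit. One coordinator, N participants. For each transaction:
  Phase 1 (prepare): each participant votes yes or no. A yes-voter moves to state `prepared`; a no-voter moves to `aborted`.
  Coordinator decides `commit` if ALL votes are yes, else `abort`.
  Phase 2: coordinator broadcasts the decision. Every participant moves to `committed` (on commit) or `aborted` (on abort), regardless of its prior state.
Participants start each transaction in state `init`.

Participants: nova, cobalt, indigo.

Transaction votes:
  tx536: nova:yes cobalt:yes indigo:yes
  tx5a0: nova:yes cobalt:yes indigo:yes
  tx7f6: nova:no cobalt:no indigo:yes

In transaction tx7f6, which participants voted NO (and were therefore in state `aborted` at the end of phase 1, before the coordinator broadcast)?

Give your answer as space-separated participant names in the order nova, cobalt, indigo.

Answer: nova cobalt

Derivation:
Txn tx7f6 phase 1: nova no -> aborted; cobalt no -> aborted; indigo yes -> prepared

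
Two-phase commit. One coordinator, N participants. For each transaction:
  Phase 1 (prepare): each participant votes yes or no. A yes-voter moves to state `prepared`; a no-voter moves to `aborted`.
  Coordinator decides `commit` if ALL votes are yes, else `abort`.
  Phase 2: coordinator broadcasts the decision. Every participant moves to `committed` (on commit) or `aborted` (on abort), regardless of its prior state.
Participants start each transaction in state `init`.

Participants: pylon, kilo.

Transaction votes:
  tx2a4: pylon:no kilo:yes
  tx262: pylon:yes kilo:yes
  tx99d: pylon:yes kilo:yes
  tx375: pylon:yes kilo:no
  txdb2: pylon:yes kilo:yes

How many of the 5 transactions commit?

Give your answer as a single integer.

Answer: 3

Derivation:
tx2a4: no from pylon -> abort (commits=0)
tx262: all yes -> commit (commits=1)
tx99d: all yes -> commit (commits=2)
tx375: no from kilo -> abort (commits=2)
txdb2: all yes -> commit (commits=3)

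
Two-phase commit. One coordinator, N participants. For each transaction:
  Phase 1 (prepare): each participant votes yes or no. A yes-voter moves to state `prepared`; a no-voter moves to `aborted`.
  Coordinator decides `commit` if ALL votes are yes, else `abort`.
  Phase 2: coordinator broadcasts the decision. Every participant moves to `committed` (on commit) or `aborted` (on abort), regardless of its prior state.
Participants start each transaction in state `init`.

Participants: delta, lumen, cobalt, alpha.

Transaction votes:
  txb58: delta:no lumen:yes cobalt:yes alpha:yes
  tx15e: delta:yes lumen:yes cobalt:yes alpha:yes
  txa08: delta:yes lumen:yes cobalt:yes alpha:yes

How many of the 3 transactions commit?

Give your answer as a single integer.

Answer: 2

Derivation:
txb58: no from delta -> abort (commits=0)
tx15e: all yes -> commit (commits=1)
txa08: all yes -> commit (commits=2)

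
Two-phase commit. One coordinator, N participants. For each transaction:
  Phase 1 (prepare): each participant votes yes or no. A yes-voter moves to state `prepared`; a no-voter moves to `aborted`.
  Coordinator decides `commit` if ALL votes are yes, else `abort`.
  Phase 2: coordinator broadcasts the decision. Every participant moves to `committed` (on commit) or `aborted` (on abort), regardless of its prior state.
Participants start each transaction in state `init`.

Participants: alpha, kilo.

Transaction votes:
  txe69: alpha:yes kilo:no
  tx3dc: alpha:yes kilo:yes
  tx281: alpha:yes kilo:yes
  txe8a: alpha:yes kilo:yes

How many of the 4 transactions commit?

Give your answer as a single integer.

Answer: 3

Derivation:
txe69: no from kilo -> abort (commits=0)
tx3dc: all yes -> commit (commits=1)
tx281: all yes -> commit (commits=2)
txe8a: all yes -> commit (commits=3)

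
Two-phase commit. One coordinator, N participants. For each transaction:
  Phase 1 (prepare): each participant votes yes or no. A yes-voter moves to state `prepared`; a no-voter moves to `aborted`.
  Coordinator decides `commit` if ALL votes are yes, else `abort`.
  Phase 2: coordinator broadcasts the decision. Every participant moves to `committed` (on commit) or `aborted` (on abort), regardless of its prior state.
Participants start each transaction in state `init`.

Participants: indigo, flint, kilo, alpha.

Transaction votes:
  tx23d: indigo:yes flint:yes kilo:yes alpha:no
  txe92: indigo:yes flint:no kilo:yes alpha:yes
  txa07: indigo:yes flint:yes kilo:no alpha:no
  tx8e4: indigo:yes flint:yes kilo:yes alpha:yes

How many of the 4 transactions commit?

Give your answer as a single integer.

Answer: 1

Derivation:
tx23d: no from alpha -> abort (commits=0)
txe92: no from flint -> abort (commits=0)
txa07: no from kilo, alpha -> abort (commits=0)
tx8e4: all yes -> commit (commits=1)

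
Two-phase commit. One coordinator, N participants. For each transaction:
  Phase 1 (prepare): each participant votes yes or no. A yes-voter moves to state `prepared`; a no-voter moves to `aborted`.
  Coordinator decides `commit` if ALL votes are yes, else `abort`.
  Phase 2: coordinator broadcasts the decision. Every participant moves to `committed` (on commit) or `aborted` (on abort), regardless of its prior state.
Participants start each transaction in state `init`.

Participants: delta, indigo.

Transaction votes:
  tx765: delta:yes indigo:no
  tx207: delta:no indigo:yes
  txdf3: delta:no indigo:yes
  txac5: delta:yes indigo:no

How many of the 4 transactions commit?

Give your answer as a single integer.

Answer: 0

Derivation:
tx765: no from indigo -> abort (commits=0)
tx207: no from delta -> abort (commits=0)
txdf3: no from delta -> abort (commits=0)
txac5: no from indigo -> abort (commits=0)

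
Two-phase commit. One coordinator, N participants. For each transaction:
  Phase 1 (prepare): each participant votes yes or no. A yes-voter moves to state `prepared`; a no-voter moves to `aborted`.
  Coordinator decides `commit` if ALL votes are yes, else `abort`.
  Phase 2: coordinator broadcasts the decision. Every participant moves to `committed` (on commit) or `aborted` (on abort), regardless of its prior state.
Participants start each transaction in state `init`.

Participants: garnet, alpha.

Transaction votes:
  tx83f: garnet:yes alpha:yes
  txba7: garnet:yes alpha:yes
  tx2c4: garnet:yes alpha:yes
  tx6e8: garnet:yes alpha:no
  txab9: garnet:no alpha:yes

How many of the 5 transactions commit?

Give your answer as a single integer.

tx83f: all yes -> commit (commits=1)
txba7: all yes -> commit (commits=2)
tx2c4: all yes -> commit (commits=3)
tx6e8: no from alpha -> abort (commits=3)
txab9: no from garnet -> abort (commits=3)

Answer: 3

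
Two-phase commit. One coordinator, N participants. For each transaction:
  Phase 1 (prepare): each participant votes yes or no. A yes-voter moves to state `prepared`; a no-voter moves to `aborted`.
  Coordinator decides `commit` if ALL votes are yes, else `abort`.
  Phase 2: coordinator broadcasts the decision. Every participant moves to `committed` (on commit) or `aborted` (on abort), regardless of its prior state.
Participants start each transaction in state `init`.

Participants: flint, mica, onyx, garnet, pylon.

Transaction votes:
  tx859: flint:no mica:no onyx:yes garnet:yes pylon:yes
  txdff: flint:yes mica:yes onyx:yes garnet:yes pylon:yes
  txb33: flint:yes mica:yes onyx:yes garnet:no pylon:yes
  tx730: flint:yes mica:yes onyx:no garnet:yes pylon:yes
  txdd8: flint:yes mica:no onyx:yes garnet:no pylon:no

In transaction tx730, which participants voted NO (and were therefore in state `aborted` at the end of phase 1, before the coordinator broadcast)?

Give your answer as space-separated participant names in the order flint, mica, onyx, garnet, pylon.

Txn tx730 phase 1: flint yes -> prepared; mica yes -> prepared; onyx no -> aborted; garnet yes -> prepared; pylon yes -> prepared

Answer: onyx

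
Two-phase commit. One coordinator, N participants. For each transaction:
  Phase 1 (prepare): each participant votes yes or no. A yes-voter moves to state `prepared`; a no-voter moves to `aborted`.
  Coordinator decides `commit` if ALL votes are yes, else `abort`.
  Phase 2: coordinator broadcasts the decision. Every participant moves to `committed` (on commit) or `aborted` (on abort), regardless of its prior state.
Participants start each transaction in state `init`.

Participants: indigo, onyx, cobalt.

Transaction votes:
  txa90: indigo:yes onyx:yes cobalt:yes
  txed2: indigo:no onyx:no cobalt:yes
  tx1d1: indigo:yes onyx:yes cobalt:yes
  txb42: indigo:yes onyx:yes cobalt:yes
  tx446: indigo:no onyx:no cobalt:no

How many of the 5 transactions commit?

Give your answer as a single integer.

txa90: all yes -> commit (commits=1)
txed2: no from indigo, onyx -> abort (commits=1)
tx1d1: all yes -> commit (commits=2)
txb42: all yes -> commit (commits=3)
tx446: no from indigo, onyx, cobalt -> abort (commits=3)

Answer: 3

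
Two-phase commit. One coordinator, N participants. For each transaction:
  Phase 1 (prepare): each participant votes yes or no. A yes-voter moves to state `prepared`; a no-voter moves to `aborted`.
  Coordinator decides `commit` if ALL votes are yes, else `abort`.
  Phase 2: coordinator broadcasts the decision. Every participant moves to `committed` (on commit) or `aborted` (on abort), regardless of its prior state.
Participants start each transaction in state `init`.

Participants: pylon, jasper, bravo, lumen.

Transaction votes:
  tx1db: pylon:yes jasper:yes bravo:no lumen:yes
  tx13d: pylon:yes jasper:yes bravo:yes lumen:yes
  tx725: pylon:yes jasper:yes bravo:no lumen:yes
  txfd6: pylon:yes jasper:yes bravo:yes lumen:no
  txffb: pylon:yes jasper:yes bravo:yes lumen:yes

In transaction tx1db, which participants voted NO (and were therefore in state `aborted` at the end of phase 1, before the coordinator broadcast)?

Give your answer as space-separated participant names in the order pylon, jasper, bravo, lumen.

Txn tx1db phase 1: pylon yes -> prepared; jasper yes -> prepared; bravo no -> aborted; lumen yes -> prepared

Answer: bravo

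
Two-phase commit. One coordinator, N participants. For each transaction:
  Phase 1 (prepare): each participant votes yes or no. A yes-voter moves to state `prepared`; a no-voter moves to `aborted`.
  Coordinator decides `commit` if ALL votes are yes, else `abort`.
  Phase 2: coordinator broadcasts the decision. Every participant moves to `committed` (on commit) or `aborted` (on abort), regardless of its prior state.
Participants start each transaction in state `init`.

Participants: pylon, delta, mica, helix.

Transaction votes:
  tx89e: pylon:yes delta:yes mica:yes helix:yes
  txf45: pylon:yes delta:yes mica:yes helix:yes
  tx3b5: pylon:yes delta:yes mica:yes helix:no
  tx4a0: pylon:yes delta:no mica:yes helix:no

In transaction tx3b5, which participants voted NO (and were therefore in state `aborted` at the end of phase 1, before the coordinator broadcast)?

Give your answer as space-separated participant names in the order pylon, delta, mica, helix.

Txn tx3b5 phase 1: pylon yes -> prepared; delta yes -> prepared; mica yes -> prepared; helix no -> aborted

Answer: helix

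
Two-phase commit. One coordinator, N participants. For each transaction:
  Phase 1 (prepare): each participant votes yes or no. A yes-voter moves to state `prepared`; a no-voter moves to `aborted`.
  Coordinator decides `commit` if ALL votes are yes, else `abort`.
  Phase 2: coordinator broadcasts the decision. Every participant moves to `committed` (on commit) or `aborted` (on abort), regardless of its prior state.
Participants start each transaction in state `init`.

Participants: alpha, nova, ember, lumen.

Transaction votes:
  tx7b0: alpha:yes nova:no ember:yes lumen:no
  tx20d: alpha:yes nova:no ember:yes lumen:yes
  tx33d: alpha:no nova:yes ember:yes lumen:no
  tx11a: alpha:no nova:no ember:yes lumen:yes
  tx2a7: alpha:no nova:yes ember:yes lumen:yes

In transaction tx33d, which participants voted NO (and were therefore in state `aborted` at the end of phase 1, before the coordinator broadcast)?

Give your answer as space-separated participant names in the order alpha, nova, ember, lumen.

Answer: alpha lumen

Derivation:
Txn tx33d phase 1: alpha no -> aborted; nova yes -> prepared; ember yes -> prepared; lumen no -> aborted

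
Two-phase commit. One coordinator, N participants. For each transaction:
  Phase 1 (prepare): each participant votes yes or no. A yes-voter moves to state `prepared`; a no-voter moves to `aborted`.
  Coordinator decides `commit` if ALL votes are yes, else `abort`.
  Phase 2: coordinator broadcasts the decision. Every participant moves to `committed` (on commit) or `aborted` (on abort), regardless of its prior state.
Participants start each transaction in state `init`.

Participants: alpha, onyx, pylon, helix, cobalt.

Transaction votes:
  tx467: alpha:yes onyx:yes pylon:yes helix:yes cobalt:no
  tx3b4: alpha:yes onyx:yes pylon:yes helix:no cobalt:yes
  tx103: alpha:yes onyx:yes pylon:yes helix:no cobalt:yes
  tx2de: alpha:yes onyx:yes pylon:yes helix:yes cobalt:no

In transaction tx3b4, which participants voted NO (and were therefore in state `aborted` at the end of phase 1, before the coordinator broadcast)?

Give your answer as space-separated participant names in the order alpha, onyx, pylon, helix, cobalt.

Answer: helix

Derivation:
Txn tx3b4 phase 1: alpha yes -> prepared; onyx yes -> prepared; pylon yes -> prepared; helix no -> aborted; cobalt yes -> prepared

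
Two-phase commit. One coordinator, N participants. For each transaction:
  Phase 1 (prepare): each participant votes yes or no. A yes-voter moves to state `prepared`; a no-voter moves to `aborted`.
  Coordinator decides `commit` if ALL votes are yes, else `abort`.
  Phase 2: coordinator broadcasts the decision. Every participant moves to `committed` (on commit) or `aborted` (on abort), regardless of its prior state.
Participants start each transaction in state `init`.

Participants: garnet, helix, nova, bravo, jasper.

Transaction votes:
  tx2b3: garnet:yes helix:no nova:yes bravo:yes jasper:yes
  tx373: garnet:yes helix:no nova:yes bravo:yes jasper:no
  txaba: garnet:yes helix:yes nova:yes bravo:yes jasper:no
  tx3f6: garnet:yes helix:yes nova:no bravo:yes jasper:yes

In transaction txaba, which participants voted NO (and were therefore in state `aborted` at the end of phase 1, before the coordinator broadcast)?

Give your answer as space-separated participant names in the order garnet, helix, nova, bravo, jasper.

Answer: jasper

Derivation:
Txn txaba phase 1: garnet yes -> prepared; helix yes -> prepared; nova yes -> prepared; bravo yes -> prepared; jasper no -> aborted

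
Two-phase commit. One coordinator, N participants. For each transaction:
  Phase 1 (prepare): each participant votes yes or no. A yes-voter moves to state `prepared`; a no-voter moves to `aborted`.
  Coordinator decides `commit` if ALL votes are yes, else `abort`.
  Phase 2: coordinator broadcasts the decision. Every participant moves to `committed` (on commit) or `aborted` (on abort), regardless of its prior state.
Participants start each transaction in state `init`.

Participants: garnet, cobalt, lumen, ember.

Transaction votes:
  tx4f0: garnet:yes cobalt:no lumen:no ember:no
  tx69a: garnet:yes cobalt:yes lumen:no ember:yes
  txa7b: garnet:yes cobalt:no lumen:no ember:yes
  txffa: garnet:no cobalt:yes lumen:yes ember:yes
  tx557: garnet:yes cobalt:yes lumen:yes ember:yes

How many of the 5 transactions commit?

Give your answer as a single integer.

tx4f0: no from cobalt, lumen, ember -> abort (commits=0)
tx69a: no from lumen -> abort (commits=0)
txa7b: no from cobalt, lumen -> abort (commits=0)
txffa: no from garnet -> abort (commits=0)
tx557: all yes -> commit (commits=1)

Answer: 1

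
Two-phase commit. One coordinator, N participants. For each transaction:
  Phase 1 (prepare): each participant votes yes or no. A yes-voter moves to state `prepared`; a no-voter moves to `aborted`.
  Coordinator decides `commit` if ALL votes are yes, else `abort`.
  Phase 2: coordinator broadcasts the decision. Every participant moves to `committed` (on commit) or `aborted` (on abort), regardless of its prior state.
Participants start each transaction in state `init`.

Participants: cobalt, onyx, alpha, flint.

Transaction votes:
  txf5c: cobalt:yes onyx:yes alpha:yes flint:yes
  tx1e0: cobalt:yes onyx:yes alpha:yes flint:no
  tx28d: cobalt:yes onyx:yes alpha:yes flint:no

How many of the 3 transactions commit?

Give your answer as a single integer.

txf5c: all yes -> commit (commits=1)
tx1e0: no from flint -> abort (commits=1)
tx28d: no from flint -> abort (commits=1)

Answer: 1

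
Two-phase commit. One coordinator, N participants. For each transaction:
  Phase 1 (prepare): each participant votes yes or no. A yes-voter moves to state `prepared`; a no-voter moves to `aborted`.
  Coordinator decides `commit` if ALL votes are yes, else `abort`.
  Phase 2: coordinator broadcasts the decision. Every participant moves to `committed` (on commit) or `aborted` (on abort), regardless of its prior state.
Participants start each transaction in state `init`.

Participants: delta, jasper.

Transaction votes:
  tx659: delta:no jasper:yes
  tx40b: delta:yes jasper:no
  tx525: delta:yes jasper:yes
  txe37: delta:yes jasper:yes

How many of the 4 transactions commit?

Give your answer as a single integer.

tx659: no from delta -> abort (commits=0)
tx40b: no from jasper -> abort (commits=0)
tx525: all yes -> commit (commits=1)
txe37: all yes -> commit (commits=2)

Answer: 2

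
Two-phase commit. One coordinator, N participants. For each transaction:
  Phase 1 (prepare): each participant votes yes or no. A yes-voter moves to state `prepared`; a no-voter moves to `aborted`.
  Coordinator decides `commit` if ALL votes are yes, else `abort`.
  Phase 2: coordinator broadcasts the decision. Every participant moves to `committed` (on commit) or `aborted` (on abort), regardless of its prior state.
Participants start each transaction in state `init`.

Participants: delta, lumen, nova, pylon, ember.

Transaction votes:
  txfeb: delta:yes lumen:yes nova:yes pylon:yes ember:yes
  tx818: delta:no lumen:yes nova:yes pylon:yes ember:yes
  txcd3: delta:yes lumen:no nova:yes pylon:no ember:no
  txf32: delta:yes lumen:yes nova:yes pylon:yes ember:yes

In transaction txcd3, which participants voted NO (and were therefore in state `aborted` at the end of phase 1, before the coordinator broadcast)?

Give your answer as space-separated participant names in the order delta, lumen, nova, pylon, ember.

Answer: lumen pylon ember

Derivation:
Txn txcd3 phase 1: delta yes -> prepared; lumen no -> aborted; nova yes -> prepared; pylon no -> aborted; ember no -> aborted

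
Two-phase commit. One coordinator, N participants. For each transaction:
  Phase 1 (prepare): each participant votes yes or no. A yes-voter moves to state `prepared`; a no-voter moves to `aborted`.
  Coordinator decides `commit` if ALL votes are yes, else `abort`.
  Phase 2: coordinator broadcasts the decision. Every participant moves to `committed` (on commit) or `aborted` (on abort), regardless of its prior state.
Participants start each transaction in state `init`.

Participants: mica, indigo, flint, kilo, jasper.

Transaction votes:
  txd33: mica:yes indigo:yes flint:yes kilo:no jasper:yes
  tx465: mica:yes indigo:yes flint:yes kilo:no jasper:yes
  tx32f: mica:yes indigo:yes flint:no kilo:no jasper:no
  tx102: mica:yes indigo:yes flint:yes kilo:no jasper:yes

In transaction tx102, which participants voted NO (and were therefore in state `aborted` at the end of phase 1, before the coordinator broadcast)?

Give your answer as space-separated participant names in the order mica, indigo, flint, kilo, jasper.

Answer: kilo

Derivation:
Txn tx102 phase 1: mica yes -> prepared; indigo yes -> prepared; flint yes -> prepared; kilo no -> aborted; jasper yes -> prepared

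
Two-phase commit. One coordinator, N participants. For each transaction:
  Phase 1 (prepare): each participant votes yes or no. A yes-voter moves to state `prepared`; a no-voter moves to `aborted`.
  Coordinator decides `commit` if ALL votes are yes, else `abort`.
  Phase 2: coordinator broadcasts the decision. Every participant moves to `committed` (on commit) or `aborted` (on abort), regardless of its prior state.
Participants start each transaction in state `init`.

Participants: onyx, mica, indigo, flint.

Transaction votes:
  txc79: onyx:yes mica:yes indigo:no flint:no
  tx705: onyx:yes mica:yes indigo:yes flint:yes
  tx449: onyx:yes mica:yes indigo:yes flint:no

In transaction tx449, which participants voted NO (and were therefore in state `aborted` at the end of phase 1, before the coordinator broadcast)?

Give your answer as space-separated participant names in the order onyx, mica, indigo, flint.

Txn tx449 phase 1: onyx yes -> prepared; mica yes -> prepared; indigo yes -> prepared; flint no -> aborted

Answer: flint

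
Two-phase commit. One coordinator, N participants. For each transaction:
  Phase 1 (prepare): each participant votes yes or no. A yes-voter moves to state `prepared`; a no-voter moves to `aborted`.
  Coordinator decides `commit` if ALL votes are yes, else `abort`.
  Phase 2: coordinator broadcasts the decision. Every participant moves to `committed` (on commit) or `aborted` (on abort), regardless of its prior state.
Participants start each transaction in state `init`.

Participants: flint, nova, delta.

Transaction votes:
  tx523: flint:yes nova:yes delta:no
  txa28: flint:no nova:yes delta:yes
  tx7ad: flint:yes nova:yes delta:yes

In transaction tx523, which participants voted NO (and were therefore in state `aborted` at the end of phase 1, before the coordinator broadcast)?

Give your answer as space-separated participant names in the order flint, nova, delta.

Txn tx523 phase 1: flint yes -> prepared; nova yes -> prepared; delta no -> aborted

Answer: delta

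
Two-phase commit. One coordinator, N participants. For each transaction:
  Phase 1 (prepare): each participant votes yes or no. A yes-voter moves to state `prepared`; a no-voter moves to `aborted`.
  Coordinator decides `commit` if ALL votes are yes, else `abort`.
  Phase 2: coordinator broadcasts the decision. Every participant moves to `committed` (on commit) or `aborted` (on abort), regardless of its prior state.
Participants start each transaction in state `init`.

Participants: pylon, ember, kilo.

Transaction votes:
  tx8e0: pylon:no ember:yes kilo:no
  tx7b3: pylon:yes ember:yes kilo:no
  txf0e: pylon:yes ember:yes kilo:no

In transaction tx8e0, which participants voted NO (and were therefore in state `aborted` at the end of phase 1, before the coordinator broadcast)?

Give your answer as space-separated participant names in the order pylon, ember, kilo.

Answer: pylon kilo

Derivation:
Txn tx8e0 phase 1: pylon no -> aborted; ember yes -> prepared; kilo no -> aborted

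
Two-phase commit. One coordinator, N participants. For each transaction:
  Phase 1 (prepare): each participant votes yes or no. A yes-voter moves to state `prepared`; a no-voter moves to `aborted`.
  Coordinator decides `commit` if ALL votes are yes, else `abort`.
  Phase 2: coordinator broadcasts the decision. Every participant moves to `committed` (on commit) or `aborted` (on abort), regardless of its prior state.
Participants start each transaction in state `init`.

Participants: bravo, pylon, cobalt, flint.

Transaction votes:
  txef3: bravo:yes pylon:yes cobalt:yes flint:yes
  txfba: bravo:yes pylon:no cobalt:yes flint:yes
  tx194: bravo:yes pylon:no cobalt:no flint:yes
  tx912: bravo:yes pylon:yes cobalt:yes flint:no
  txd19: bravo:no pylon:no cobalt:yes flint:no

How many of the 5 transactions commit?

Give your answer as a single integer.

Answer: 1

Derivation:
txef3: all yes -> commit (commits=1)
txfba: no from pylon -> abort (commits=1)
tx194: no from pylon, cobalt -> abort (commits=1)
tx912: no from flint -> abort (commits=1)
txd19: no from bravo, pylon, flint -> abort (commits=1)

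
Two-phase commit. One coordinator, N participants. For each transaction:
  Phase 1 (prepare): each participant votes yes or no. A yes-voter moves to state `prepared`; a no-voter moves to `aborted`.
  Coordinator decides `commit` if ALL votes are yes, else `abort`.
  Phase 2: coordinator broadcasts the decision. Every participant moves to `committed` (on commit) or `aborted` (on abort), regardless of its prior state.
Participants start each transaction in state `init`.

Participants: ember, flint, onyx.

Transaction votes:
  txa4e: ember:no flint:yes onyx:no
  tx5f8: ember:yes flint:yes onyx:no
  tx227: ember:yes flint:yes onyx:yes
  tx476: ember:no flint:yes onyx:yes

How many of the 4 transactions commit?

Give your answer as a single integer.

txa4e: no from ember, onyx -> abort (commits=0)
tx5f8: no from onyx -> abort (commits=0)
tx227: all yes -> commit (commits=1)
tx476: no from ember -> abort (commits=1)

Answer: 1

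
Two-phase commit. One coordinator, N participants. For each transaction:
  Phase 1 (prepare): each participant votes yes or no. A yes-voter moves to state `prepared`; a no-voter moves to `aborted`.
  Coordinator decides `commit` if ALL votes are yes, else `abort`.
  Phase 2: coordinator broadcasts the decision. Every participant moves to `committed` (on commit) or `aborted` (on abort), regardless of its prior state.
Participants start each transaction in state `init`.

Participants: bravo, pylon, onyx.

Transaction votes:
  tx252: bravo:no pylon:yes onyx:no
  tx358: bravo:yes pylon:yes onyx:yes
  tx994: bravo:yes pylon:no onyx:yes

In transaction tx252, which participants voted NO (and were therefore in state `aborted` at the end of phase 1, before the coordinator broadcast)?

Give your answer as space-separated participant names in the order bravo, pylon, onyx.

Answer: bravo onyx

Derivation:
Txn tx252 phase 1: bravo no -> aborted; pylon yes -> prepared; onyx no -> aborted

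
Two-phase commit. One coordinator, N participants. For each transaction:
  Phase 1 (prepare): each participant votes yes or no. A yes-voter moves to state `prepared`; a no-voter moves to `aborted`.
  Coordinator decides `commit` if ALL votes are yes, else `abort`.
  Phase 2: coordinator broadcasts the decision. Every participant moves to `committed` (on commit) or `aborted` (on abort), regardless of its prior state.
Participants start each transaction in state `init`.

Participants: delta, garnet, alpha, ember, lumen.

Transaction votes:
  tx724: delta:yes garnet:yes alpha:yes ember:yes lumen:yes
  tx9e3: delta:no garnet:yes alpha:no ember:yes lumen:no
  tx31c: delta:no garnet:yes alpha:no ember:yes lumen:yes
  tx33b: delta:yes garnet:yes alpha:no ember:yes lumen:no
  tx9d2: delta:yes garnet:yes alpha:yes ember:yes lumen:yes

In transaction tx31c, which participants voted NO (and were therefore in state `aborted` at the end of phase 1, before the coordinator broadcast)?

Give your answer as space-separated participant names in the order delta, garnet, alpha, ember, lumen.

Txn tx31c phase 1: delta no -> aborted; garnet yes -> prepared; alpha no -> aborted; ember yes -> prepared; lumen yes -> prepared

Answer: delta alpha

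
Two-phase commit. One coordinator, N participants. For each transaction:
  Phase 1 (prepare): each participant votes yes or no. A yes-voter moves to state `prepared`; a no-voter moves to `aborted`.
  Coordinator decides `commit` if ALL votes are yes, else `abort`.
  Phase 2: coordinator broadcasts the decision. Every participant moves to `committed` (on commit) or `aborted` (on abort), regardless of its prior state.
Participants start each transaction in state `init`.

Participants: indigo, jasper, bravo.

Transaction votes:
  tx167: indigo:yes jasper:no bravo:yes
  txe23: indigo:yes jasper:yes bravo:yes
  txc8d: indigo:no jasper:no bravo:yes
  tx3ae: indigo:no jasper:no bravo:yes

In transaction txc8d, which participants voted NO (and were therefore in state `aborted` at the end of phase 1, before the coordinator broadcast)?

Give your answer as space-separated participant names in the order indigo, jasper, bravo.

Txn txc8d phase 1: indigo no -> aborted; jasper no -> aborted; bravo yes -> prepared

Answer: indigo jasper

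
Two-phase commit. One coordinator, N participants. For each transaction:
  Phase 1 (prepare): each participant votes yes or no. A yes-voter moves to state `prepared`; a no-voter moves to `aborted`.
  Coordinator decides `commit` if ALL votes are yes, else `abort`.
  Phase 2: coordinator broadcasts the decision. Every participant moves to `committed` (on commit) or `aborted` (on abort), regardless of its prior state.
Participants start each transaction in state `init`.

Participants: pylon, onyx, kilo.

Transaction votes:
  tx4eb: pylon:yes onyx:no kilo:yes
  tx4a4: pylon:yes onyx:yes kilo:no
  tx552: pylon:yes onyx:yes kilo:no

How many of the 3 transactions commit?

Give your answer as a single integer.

Answer: 0

Derivation:
tx4eb: no from onyx -> abort (commits=0)
tx4a4: no from kilo -> abort (commits=0)
tx552: no from kilo -> abort (commits=0)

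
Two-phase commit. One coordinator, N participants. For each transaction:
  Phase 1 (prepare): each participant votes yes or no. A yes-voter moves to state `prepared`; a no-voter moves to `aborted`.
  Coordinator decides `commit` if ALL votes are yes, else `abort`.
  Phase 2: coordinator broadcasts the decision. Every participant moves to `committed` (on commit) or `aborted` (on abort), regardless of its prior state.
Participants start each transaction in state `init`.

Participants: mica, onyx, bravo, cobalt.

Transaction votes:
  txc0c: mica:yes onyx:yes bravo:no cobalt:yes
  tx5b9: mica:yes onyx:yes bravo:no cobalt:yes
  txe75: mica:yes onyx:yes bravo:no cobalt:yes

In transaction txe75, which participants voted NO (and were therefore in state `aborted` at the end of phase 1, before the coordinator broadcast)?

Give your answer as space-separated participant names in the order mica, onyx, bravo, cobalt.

Answer: bravo

Derivation:
Txn txe75 phase 1: mica yes -> prepared; onyx yes -> prepared; bravo no -> aborted; cobalt yes -> prepared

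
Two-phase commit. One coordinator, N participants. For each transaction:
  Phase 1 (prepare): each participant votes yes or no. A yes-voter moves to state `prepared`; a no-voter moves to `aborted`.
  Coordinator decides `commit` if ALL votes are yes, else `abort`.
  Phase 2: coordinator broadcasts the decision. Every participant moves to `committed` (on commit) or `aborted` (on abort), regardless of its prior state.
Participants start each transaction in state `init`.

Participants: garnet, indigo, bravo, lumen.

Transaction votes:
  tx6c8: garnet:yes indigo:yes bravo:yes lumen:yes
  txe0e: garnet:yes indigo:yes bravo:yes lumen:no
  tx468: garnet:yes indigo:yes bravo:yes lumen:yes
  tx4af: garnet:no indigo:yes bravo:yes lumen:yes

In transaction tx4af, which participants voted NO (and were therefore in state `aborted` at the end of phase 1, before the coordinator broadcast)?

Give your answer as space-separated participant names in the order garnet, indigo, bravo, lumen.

Answer: garnet

Derivation:
Txn tx4af phase 1: garnet no -> aborted; indigo yes -> prepared; bravo yes -> prepared; lumen yes -> prepared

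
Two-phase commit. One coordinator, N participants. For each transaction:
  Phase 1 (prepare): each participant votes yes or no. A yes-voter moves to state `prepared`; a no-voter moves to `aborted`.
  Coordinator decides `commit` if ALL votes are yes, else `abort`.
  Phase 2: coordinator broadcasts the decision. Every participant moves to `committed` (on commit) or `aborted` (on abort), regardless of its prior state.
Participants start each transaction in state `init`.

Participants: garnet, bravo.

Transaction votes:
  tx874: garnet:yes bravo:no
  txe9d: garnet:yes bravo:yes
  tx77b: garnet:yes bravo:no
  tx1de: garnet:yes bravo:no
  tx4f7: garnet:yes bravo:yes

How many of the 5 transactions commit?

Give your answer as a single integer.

tx874: no from bravo -> abort (commits=0)
txe9d: all yes -> commit (commits=1)
tx77b: no from bravo -> abort (commits=1)
tx1de: no from bravo -> abort (commits=1)
tx4f7: all yes -> commit (commits=2)

Answer: 2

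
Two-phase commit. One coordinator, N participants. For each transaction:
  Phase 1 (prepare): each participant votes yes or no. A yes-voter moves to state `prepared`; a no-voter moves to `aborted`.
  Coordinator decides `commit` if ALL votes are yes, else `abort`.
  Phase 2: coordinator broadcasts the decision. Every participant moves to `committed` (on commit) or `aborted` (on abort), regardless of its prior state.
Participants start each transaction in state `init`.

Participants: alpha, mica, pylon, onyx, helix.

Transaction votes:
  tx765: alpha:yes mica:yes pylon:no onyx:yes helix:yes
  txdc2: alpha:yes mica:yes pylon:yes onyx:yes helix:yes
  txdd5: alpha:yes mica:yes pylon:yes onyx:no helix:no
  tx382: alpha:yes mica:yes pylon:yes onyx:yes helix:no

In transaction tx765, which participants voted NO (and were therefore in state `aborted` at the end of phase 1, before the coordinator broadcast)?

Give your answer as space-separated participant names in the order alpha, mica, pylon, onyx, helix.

Txn tx765 phase 1: alpha yes -> prepared; mica yes -> prepared; pylon no -> aborted; onyx yes -> prepared; helix yes -> prepared

Answer: pylon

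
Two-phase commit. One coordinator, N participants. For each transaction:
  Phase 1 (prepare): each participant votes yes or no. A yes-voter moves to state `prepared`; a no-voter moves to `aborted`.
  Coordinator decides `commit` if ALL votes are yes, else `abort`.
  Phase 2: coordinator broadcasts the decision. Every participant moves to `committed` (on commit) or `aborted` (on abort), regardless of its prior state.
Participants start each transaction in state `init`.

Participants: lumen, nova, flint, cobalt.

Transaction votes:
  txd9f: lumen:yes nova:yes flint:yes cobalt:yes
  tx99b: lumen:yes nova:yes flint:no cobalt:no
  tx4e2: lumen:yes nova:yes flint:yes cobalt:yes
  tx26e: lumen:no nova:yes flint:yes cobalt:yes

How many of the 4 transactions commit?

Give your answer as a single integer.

Answer: 2

Derivation:
txd9f: all yes -> commit (commits=1)
tx99b: no from flint, cobalt -> abort (commits=1)
tx4e2: all yes -> commit (commits=2)
tx26e: no from lumen -> abort (commits=2)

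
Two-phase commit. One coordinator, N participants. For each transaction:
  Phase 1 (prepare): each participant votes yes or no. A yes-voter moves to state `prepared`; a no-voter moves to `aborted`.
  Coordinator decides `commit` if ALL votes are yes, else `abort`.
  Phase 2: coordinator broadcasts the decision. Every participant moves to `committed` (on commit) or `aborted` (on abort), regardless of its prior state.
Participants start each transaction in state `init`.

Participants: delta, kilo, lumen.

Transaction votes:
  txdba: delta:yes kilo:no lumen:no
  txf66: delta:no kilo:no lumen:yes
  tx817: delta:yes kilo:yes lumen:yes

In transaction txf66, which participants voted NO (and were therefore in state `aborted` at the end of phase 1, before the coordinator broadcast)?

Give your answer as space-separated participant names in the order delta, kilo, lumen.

Answer: delta kilo

Derivation:
Txn txf66 phase 1: delta no -> aborted; kilo no -> aborted; lumen yes -> prepared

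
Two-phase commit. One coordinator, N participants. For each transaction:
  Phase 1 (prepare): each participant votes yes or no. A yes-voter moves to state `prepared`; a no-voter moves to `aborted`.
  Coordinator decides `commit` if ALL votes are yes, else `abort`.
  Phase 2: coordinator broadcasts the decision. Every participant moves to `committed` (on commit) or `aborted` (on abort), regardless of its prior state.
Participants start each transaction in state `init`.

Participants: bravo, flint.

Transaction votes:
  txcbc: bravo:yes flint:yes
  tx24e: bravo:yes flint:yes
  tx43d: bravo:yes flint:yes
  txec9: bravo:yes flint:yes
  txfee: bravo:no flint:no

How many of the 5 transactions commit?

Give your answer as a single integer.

Answer: 4

Derivation:
txcbc: all yes -> commit (commits=1)
tx24e: all yes -> commit (commits=2)
tx43d: all yes -> commit (commits=3)
txec9: all yes -> commit (commits=4)
txfee: no from bravo, flint -> abort (commits=4)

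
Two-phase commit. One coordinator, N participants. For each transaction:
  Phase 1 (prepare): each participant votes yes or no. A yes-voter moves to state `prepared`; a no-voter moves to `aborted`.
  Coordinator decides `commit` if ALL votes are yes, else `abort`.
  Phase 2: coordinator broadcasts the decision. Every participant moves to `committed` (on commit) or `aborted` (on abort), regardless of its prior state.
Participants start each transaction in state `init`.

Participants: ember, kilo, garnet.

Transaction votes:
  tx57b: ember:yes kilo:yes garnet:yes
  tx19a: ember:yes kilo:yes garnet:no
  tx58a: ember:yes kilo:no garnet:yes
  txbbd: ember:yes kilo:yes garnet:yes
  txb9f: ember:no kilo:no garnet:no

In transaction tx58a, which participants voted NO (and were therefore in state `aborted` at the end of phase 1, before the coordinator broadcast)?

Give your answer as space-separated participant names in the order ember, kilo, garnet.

Answer: kilo

Derivation:
Txn tx58a phase 1: ember yes -> prepared; kilo no -> aborted; garnet yes -> prepared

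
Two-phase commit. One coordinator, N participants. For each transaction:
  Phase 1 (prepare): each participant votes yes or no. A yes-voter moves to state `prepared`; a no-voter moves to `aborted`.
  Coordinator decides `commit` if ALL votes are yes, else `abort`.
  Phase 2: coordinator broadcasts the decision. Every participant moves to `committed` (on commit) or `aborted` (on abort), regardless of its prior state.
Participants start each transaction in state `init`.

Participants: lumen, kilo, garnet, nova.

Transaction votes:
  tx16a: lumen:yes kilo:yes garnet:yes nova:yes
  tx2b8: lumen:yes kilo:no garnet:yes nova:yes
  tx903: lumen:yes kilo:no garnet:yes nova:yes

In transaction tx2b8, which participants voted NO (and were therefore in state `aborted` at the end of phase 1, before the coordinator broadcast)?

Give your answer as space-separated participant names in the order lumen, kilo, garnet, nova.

Txn tx2b8 phase 1: lumen yes -> prepared; kilo no -> aborted; garnet yes -> prepared; nova yes -> prepared

Answer: kilo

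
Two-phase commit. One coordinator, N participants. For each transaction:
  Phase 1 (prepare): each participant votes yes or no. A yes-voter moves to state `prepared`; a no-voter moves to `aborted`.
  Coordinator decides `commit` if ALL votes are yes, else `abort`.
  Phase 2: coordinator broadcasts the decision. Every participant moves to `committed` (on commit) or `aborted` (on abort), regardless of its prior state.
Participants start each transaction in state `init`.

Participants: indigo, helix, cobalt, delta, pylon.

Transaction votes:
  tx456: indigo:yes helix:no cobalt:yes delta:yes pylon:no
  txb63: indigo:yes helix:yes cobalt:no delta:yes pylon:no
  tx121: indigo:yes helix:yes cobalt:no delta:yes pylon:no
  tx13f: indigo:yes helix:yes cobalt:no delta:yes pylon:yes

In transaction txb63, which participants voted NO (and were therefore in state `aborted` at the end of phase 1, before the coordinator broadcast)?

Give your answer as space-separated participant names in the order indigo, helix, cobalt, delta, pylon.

Answer: cobalt pylon

Derivation:
Txn txb63 phase 1: indigo yes -> prepared; helix yes -> prepared; cobalt no -> aborted; delta yes -> prepared; pylon no -> aborted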